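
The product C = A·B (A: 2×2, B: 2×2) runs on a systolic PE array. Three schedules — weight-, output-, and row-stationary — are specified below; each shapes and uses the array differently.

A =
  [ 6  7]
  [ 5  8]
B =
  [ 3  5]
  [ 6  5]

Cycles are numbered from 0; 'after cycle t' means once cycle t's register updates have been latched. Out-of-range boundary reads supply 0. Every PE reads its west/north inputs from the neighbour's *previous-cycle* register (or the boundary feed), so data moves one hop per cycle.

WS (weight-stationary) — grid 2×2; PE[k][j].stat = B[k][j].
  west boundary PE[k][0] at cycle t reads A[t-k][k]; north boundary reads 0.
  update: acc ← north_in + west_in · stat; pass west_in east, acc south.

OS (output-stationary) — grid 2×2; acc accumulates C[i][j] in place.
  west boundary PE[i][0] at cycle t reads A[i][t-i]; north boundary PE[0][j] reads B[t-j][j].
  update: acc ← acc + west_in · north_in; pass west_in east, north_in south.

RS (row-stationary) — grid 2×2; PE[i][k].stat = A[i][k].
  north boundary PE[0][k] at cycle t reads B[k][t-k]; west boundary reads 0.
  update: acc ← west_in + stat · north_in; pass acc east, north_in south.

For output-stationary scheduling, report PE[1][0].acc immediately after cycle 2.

Tracing OS — 2×2 array, target PE[1][0]:
  c0 r0c0: 18 / 6 / 3
  c0 r1c0: 0 / 0 / 0
  c1 r0c0: 60 / 7 / 6
  c1 r1c0: 15 / 5 / 3
  c2 r0c0: 60 / 0 / 0
  c2 r1c0: 63 / 8 / 6

PE[1][0].acc = 63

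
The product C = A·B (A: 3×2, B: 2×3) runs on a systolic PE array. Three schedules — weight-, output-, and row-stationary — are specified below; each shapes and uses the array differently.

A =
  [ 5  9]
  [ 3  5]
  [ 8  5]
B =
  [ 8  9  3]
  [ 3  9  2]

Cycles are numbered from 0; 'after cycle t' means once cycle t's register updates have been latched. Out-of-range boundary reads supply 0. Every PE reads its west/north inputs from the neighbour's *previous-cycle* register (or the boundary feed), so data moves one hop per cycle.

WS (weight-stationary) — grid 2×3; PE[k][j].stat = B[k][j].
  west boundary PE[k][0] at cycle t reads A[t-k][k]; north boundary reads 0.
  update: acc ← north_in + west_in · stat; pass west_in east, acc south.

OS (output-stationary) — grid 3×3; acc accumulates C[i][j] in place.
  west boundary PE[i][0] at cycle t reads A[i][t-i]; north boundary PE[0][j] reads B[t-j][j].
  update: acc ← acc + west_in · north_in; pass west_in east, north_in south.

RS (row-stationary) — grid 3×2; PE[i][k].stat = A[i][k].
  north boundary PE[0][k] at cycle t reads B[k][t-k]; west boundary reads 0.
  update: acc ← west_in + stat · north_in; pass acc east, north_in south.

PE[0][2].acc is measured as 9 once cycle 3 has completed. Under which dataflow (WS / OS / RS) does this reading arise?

— WS: 2×3; PE[0][2] trace:
  @0  [0,2]  acc 0  |  →0  ↓0
  @1  [0,2]  acc 0  |  →0  ↓0
  @2  [0,2]  acc 15  |  →5  ↓15
  @3  [0,2]  acc 9  |  →3  ↓9
— OS: 3×3; PE[0][2] trace:
  @0  [0,2]  acc 0  |  →0  ↓0
  @1  [0,2]  acc 0  |  →0  ↓0
  @2  [0,2]  acc 15  |  →5  ↓3
  @3  [0,2]  acc 33  |  →9  ↓2
— RS: 3×2 array has no PE[0][2].

dataflow = WS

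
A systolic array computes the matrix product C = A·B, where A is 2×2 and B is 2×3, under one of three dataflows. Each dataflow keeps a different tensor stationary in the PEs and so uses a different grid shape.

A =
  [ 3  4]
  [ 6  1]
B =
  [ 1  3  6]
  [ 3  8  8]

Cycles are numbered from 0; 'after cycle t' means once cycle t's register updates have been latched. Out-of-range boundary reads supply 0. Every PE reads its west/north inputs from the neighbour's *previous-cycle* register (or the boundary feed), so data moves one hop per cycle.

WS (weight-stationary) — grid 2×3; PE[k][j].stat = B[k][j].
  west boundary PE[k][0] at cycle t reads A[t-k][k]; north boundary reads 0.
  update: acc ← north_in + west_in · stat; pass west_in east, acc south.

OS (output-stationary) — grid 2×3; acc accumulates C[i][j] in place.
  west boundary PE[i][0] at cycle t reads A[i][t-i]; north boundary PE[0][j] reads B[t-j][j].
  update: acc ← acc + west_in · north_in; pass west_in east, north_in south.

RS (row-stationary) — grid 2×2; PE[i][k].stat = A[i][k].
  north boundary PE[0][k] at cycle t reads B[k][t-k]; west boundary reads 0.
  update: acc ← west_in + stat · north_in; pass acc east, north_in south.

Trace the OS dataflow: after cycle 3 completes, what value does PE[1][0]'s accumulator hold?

PE[1][0].acc = 9

OS on a 2×3 grid — tracing PE[1][0] and its feeders:
  t=0 PE[0][0]: acc=3 h=3 v=1
  t=0 PE[1][0]: acc=0 h=0 v=0
  t=1 PE[0][0]: acc=15 h=4 v=3
  t=1 PE[1][0]: acc=6 h=6 v=1
  t=2 PE[0][0]: acc=15 h=0 v=0
  t=2 PE[1][0]: acc=9 h=1 v=3
  t=3 PE[0][0]: acc=15 h=0 v=0
  t=3 PE[1][0]: acc=9 h=0 v=0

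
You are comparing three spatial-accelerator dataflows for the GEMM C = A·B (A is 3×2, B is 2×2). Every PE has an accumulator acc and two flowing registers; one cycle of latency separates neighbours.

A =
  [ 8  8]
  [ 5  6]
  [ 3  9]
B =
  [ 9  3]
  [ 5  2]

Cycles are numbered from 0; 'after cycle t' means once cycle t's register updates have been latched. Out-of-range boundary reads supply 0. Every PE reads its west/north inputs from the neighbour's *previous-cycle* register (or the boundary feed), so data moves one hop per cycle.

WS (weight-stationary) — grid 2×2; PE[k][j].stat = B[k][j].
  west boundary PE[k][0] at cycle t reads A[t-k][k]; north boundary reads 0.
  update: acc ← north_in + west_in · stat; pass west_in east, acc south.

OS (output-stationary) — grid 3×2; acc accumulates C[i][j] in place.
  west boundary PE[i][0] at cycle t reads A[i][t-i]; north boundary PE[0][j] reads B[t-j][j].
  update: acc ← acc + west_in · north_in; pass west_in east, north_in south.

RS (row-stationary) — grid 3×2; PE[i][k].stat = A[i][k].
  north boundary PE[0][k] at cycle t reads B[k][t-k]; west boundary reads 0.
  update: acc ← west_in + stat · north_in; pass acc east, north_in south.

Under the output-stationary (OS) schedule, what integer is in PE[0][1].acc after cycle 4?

OS (3×2). Following PE[0][1] plus its west/north inputs:
  after 0 — PE[0][0] acc=72, pass-E 8, pass-S 9
  after 0 — PE[0][1] acc=0, pass-E 0, pass-S 0
  after 1 — PE[0][0] acc=112, pass-E 8, pass-S 5
  after 1 — PE[0][1] acc=24, pass-E 8, pass-S 3
  after 2 — PE[0][0] acc=112, pass-E 0, pass-S 0
  after 2 — PE[0][1] acc=40, pass-E 8, pass-S 2
  after 3 — PE[0][0] acc=112, pass-E 0, pass-S 0
  after 3 — PE[0][1] acc=40, pass-E 0, pass-S 0
  after 4 — PE[0][0] acc=112, pass-E 0, pass-S 0
  after 4 — PE[0][1] acc=40, pass-E 0, pass-S 0

PE[0][1].acc = 40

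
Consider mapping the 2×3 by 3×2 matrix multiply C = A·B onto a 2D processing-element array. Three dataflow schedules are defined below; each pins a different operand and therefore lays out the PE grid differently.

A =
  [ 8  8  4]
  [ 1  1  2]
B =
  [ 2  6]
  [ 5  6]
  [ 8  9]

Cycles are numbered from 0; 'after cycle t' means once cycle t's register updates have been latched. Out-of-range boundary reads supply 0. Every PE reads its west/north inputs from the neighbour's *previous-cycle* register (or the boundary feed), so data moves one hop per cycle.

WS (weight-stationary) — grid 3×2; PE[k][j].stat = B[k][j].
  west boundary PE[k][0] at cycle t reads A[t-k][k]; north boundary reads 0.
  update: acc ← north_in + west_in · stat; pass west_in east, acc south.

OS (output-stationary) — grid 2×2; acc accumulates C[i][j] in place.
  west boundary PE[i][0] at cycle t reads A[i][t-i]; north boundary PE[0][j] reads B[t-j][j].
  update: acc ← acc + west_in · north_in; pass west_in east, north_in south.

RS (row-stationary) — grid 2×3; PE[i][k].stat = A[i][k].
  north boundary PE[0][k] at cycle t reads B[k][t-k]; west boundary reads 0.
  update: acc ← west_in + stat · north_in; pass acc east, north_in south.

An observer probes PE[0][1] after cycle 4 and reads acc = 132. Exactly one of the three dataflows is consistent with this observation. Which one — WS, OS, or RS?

WS (3×2 grid), PE[0][1]:
  c0 r0c1: 0 / 0 / 0
  c1 r0c1: 48 / 8 / 48
  c2 r0c1: 6 / 1 / 6
  c3 r0c1: 0 / 0 / 0
  c4 r0c1: 0 / 0 / 0
OS (2×2 grid), PE[0][1]:
  c0 r0c1: 0 / 0 / 0
  c1 r0c1: 48 / 8 / 6
  c2 r0c1: 96 / 8 / 6
  c3 r0c1: 132 / 4 / 9
  c4 r0c1: 132 / 0 / 0
RS (2×3 grid), PE[0][1]:
  c0 r0c1: 0 / 0 / 0
  c1 r0c1: 56 / 56 / 5
  c2 r0c1: 96 / 96 / 6
  c3 r0c1: 0 / 0 / 0
  c4 r0c1: 0 / 0 / 0

dataflow = OS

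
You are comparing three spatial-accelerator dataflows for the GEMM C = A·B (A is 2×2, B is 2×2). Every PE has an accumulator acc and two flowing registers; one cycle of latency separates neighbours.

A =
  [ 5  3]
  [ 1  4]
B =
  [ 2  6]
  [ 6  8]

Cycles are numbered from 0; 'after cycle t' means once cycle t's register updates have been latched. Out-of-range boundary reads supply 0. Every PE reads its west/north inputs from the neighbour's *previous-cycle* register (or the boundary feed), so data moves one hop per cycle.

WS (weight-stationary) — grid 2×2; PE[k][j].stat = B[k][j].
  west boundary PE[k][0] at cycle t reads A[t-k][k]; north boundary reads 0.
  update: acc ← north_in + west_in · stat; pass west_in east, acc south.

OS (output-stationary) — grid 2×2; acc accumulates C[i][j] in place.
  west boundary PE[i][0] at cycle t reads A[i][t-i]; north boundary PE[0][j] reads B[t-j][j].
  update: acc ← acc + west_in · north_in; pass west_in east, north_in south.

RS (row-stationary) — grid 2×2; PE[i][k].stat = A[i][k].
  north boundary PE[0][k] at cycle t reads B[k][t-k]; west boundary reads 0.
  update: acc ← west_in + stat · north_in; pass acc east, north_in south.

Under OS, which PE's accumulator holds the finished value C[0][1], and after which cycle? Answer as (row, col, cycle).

Under OS, C[0][1] lands at PE[0][1]:
  [0] (0,1) acc=0 (h:0 v:0)
  [1] (0,1) acc=30 (h:5 v:6)
  [2] (0,1) acc=54 (h:3 v:8)

(row, col, cycle) = (0, 1, 2)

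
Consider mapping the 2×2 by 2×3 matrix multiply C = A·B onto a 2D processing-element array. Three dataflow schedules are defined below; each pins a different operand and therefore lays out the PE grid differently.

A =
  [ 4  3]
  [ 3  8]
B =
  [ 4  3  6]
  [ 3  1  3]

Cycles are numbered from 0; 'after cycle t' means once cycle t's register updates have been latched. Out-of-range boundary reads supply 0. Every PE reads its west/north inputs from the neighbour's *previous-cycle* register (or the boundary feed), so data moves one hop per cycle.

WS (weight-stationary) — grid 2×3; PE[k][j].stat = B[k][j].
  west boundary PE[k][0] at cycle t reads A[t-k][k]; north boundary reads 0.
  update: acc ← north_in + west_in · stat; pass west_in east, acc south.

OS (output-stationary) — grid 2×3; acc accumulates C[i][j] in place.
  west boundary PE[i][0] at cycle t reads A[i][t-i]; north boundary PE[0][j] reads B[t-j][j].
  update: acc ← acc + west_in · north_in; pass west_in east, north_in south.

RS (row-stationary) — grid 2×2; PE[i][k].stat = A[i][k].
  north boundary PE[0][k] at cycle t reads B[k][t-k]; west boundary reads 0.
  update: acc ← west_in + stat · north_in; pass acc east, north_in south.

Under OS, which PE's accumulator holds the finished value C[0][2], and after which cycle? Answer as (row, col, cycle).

(row, col, cycle) = (0, 2, 3)

OS — PE[0][2] is where C[0][2] collects:
  t=0 PE[0][2]: acc=0 h=0 v=0
  t=1 PE[0][2]: acc=0 h=0 v=0
  t=2 PE[0][2]: acc=24 h=4 v=6
  t=3 PE[0][2]: acc=33 h=3 v=3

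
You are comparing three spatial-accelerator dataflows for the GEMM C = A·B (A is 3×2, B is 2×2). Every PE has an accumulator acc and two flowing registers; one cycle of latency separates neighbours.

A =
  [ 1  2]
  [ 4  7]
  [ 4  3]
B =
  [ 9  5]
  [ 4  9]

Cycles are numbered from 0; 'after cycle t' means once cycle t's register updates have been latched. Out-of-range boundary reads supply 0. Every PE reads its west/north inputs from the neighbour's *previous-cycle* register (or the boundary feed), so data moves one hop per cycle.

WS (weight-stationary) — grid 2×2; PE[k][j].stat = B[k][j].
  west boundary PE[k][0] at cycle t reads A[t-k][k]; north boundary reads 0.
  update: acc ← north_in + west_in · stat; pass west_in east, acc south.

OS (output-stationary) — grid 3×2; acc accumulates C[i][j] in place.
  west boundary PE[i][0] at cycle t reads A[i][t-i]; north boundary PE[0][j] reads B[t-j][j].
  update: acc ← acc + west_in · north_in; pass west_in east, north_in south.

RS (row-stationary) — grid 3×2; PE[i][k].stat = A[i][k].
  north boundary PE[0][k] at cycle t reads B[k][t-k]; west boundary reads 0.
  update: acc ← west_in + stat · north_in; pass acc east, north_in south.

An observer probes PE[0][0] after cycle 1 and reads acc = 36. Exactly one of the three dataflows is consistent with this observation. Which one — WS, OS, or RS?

WS [2×2] PE[0][0] across cycles:
  after 0 — PE[0][0] acc=9, pass-E 1, pass-S 9
  after 1 — PE[0][0] acc=36, pass-E 4, pass-S 36
OS [3×2] PE[0][0] across cycles:
  after 0 — PE[0][0] acc=9, pass-E 1, pass-S 9
  after 1 — PE[0][0] acc=17, pass-E 2, pass-S 4
RS [3×2] PE[0][0] across cycles:
  after 0 — PE[0][0] acc=9, pass-E 9, pass-S 9
  after 1 — PE[0][0] acc=5, pass-E 5, pass-S 5

dataflow = WS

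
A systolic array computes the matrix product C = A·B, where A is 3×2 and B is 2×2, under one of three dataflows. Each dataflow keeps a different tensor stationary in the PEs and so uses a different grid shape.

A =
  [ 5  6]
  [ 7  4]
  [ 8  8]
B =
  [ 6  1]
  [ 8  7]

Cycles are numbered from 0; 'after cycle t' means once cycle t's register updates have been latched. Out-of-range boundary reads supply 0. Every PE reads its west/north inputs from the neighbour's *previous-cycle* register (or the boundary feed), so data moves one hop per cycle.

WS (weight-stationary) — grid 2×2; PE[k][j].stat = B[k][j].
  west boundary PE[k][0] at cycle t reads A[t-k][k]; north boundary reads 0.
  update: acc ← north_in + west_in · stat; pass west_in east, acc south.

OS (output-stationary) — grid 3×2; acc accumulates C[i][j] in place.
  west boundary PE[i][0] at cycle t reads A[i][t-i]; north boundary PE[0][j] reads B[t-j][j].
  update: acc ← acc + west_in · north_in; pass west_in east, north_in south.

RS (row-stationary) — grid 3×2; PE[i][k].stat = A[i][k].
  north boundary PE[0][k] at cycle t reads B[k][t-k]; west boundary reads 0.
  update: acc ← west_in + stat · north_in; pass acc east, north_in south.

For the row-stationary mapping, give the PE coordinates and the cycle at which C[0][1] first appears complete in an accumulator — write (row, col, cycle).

(row, col, cycle) = (0, 1, 2)

RS: C[0][1] accumulates in PE[0][1]:
  cycle 0: PE[0][1] → acc 0, east 0, south 0
  cycle 1: PE[0][1] → acc 78, east 78, south 8
  cycle 2: PE[0][1] → acc 47, east 47, south 7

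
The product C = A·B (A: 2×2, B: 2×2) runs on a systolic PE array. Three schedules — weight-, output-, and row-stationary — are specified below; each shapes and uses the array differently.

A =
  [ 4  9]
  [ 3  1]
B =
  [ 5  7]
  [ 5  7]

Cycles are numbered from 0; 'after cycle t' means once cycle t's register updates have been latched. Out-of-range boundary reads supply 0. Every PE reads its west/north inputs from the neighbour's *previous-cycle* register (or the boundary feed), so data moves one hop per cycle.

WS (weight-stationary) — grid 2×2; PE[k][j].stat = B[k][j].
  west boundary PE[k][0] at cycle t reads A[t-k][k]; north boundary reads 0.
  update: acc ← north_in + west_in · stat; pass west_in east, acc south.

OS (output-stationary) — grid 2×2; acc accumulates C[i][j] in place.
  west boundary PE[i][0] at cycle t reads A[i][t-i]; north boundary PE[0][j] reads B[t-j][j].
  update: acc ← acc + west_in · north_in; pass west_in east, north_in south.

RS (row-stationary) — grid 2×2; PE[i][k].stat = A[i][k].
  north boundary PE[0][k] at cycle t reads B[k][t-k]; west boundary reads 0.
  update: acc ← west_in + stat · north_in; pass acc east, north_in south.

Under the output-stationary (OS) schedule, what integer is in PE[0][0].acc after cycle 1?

PE[0][0].acc = 65

Tracing OS — 2×2 array, target PE[0][0]:
  0: (0,0).acc=20  regs=<4,5>
  1: (0,0).acc=65  regs=<9,5>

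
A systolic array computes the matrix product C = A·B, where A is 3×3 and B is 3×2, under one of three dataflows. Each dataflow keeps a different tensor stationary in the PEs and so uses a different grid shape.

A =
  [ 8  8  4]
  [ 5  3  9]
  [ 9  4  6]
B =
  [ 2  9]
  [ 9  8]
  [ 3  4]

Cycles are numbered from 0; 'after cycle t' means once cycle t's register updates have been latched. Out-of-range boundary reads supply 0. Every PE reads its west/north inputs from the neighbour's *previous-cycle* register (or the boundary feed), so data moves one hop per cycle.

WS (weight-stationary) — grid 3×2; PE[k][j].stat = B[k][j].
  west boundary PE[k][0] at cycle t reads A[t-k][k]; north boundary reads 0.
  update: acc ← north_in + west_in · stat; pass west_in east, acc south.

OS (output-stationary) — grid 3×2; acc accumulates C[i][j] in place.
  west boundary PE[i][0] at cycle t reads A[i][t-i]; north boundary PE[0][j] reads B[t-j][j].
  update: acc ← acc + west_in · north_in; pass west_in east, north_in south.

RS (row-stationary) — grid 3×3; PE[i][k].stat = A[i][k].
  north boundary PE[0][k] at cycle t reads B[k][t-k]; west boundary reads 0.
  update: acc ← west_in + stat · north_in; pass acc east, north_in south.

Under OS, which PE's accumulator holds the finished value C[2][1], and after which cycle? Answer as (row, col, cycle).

Under OS, C[2][1] lands at PE[2][1]:
  cycle 0: PE[2][1] → acc 0, east 0, south 0
  cycle 1: PE[2][1] → acc 0, east 0, south 0
  cycle 2: PE[2][1] → acc 0, east 0, south 0
  cycle 3: PE[2][1] → acc 81, east 9, south 9
  cycle 4: PE[2][1] → acc 113, east 4, south 8
  cycle 5: PE[2][1] → acc 137, east 6, south 4

(row, col, cycle) = (2, 1, 5)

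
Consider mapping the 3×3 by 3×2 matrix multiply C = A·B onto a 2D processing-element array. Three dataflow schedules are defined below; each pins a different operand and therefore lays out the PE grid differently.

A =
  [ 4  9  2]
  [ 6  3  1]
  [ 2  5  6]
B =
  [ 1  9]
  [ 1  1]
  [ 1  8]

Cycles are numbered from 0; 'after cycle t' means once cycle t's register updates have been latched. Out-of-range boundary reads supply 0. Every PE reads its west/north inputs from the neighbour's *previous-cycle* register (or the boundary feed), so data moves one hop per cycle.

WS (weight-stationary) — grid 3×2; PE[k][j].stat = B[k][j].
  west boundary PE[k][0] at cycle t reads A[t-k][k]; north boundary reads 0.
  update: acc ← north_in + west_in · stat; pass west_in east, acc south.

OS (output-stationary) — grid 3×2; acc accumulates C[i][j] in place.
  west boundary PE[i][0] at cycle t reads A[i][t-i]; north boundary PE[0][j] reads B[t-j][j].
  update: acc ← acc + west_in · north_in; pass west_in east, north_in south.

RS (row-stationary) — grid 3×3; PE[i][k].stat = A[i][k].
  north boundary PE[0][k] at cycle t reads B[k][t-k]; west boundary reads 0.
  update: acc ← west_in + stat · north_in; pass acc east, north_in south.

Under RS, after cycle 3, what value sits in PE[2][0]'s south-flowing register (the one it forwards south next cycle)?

register = 9

RS 3×3: PE[2][0] cycle-by-cycle (with neighbour feeds):
  cycle 0: PE[1][0] → acc 0, east 0, south 0
  cycle 0: PE[2][0] → acc 0, east 0, south 0
  cycle 1: PE[1][0] → acc 6, east 6, south 1
  cycle 1: PE[2][0] → acc 0, east 0, south 0
  cycle 2: PE[1][0] → acc 54, east 54, south 9
  cycle 2: PE[2][0] → acc 2, east 2, south 1
  cycle 3: PE[1][0] → acc 0, east 0, south 0
  cycle 3: PE[2][0] → acc 18, east 18, south 9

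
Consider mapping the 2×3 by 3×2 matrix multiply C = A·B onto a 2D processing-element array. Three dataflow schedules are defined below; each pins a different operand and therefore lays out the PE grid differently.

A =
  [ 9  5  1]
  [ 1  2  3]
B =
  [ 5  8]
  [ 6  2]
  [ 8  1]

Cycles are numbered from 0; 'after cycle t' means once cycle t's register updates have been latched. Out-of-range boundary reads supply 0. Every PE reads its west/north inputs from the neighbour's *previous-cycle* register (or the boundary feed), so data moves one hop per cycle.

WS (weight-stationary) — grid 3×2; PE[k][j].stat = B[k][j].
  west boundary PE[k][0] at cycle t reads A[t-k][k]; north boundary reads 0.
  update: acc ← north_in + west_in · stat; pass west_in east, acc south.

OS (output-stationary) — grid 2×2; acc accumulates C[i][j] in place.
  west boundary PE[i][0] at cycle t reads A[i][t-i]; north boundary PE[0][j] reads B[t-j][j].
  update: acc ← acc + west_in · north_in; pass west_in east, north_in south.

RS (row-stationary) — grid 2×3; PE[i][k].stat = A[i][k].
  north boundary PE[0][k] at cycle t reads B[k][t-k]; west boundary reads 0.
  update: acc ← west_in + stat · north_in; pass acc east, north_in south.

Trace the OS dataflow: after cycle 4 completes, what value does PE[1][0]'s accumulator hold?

PE[1][0].acc = 41

OS (2×2). Following PE[1][0] plus its west/north inputs:
  @0  [0,0]  acc 45  |  →9  ↓5
  @0  [1,0]  acc 0  |  →0  ↓0
  @1  [0,0]  acc 75  |  →5  ↓6
  @1  [1,0]  acc 5  |  →1  ↓5
  @2  [0,0]  acc 83  |  →1  ↓8
  @2  [1,0]  acc 17  |  →2  ↓6
  @3  [0,0]  acc 83  |  →0  ↓0
  @3  [1,0]  acc 41  |  →3  ↓8
  @4  [0,0]  acc 83  |  →0  ↓0
  @4  [1,0]  acc 41  |  →0  ↓0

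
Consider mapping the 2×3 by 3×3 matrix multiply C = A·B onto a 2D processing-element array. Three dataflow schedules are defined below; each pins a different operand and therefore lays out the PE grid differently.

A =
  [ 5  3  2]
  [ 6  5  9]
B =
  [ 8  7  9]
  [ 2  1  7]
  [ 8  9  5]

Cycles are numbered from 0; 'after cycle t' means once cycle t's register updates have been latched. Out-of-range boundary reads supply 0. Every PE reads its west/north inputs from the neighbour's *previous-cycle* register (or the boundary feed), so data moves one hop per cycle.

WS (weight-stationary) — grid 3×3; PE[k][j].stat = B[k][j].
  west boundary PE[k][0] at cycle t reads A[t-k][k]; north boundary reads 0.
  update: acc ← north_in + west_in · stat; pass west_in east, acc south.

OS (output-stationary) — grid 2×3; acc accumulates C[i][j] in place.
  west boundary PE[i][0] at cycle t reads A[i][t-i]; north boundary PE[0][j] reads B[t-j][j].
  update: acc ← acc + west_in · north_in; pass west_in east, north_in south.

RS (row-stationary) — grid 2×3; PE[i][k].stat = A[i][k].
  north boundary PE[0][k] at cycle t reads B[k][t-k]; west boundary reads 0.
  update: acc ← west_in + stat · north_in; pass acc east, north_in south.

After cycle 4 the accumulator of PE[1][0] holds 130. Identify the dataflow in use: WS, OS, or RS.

Under WS (3×3), PE[1][0]:
  after 0 — PE[1][0] acc=0, pass-E 0, pass-S 0
  after 1 — PE[1][0] acc=46, pass-E 3, pass-S 46
  after 2 — PE[1][0] acc=58, pass-E 5, pass-S 58
  after 3 — PE[1][0] acc=0, pass-E 0, pass-S 0
  after 4 — PE[1][0] acc=0, pass-E 0, pass-S 0
Under OS (2×3), PE[1][0]:
  after 0 — PE[1][0] acc=0, pass-E 0, pass-S 0
  after 1 — PE[1][0] acc=48, pass-E 6, pass-S 8
  after 2 — PE[1][0] acc=58, pass-E 5, pass-S 2
  after 3 — PE[1][0] acc=130, pass-E 9, pass-S 8
  after 4 — PE[1][0] acc=130, pass-E 0, pass-S 0
Under RS (2×3), PE[1][0]:
  after 0 — PE[1][0] acc=0, pass-E 0, pass-S 0
  after 1 — PE[1][0] acc=48, pass-E 48, pass-S 8
  after 2 — PE[1][0] acc=42, pass-E 42, pass-S 7
  after 3 — PE[1][0] acc=54, pass-E 54, pass-S 9
  after 4 — PE[1][0] acc=0, pass-E 0, pass-S 0

dataflow = OS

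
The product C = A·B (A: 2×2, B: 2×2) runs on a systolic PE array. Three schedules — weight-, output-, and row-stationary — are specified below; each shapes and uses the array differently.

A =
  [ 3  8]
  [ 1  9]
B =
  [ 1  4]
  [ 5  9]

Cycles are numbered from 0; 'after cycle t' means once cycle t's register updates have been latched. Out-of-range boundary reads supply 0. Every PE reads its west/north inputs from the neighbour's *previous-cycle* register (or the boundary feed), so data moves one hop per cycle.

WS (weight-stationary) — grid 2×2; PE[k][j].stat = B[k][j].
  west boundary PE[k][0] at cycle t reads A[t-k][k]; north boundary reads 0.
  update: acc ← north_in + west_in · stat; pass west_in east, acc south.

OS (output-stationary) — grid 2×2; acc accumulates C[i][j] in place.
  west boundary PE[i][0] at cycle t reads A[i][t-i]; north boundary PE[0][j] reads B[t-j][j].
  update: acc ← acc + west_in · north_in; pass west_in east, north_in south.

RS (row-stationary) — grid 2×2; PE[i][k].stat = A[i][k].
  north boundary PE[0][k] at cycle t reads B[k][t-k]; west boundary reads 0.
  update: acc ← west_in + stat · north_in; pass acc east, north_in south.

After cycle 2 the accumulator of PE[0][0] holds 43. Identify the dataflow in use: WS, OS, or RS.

WS [2×2] PE[0][0] across cycles:
  0: (0,0).acc=3  regs=<3,3>
  1: (0,0).acc=1  regs=<1,1>
  2: (0,0).acc=0  regs=<0,0>
OS [2×2] PE[0][0] across cycles:
  0: (0,0).acc=3  regs=<3,1>
  1: (0,0).acc=43  regs=<8,5>
  2: (0,0).acc=43  regs=<0,0>
RS [2×2] PE[0][0] across cycles:
  0: (0,0).acc=3  regs=<3,1>
  1: (0,0).acc=12  regs=<12,4>
  2: (0,0).acc=0  regs=<0,0>

dataflow = OS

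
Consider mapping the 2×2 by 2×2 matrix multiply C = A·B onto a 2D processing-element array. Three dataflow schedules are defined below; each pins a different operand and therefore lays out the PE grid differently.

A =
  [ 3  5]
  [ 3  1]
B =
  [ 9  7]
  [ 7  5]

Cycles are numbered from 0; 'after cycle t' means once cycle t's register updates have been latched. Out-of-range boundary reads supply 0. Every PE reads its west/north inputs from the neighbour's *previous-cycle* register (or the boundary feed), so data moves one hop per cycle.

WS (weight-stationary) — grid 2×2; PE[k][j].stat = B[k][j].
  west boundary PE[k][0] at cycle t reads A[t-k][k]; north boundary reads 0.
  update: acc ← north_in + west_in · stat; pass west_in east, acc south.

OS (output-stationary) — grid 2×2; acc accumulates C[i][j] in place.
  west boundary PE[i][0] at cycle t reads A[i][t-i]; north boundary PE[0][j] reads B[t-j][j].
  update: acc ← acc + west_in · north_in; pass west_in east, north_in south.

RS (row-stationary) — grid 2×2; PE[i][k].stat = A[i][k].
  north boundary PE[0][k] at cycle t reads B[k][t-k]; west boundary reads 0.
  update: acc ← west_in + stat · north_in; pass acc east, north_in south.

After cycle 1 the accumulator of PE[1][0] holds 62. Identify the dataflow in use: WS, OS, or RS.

— WS: 2×2; PE[1][0] trace:
  after 0 — PE[1][0] acc=0, pass-E 0, pass-S 0
  after 1 — PE[1][0] acc=62, pass-E 5, pass-S 62
— OS: 2×2; PE[1][0] trace:
  after 0 — PE[1][0] acc=0, pass-E 0, pass-S 0
  after 1 — PE[1][0] acc=27, pass-E 3, pass-S 9
— RS: 2×2; PE[1][0] trace:
  after 0 — PE[1][0] acc=0, pass-E 0, pass-S 0
  after 1 — PE[1][0] acc=27, pass-E 27, pass-S 9

dataflow = WS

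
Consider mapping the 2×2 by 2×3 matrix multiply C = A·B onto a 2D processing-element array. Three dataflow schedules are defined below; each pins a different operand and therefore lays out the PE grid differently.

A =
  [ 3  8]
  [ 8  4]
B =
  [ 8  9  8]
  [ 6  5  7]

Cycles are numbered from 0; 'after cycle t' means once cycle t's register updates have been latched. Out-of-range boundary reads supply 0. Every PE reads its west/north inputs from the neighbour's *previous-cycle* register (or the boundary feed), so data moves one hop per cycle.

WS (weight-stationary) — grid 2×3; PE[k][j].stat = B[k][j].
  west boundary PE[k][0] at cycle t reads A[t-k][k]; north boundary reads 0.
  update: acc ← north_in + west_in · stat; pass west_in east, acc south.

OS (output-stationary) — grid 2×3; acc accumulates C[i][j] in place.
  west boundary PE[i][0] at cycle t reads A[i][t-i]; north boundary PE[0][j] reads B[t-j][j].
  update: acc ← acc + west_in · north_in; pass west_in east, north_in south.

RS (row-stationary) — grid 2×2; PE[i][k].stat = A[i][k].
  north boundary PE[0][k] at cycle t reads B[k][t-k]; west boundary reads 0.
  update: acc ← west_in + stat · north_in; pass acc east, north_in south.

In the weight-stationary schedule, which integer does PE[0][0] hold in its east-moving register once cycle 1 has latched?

register = 8

WS on a 2×3 grid — tracing PE[0][0] and its feeders:
  cycle 0: PE[0][0] → acc 24, east 3, south 24
  cycle 1: PE[0][0] → acc 64, east 8, south 64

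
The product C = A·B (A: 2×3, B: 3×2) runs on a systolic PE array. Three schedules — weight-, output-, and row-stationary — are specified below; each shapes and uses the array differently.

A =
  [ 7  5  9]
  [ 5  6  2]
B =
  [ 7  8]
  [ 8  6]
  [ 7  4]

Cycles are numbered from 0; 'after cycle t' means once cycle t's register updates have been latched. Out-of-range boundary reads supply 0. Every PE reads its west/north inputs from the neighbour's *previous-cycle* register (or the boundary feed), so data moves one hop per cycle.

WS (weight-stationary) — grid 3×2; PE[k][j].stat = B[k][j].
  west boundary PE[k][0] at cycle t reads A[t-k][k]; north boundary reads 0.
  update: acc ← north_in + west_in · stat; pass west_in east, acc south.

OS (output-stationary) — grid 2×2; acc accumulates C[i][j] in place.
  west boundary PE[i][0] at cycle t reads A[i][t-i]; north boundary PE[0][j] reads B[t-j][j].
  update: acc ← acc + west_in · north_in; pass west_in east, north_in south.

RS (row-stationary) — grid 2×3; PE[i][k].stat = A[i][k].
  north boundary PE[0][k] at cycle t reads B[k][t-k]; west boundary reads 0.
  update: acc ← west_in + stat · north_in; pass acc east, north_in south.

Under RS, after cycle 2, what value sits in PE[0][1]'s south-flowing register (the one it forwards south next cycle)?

register = 6

RS on a 2×3 grid — tracing PE[0][1] and its feeders:
  cycle 0: PE[0][0] → acc 49, east 49, south 7
  cycle 0: PE[0][1] → acc 0, east 0, south 0
  cycle 1: PE[0][0] → acc 56, east 56, south 8
  cycle 1: PE[0][1] → acc 89, east 89, south 8
  cycle 2: PE[0][0] → acc 0, east 0, south 0
  cycle 2: PE[0][1] → acc 86, east 86, south 6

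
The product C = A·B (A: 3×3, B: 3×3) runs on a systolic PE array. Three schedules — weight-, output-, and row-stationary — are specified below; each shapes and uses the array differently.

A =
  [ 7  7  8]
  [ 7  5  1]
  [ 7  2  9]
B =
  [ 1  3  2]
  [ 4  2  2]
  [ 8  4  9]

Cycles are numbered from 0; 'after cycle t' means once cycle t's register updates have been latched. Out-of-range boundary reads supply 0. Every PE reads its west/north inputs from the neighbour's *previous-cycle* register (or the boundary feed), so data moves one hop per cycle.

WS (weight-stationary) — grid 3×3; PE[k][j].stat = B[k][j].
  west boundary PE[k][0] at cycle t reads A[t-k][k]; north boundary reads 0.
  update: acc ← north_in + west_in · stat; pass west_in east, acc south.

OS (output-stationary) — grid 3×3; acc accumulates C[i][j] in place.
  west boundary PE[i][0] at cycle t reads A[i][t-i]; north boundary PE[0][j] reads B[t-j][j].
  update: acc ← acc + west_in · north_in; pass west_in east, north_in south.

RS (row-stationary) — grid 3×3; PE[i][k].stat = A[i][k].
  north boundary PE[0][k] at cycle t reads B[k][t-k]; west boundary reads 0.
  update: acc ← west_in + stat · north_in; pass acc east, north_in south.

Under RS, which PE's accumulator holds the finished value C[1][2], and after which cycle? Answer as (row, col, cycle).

(row, col, cycle) = (1, 2, 5)

RS: C[1][2] accumulates in PE[1][2]:
  step 0 · PE1,2: acc=0; fwd→0 fwd↓0
  step 1 · PE1,2: acc=0; fwd→0 fwd↓0
  step 2 · PE1,2: acc=0; fwd→0 fwd↓0
  step 3 · PE1,2: acc=35; fwd→35 fwd↓8
  step 4 · PE1,2: acc=35; fwd→35 fwd↓4
  step 5 · PE1,2: acc=33; fwd→33 fwd↓9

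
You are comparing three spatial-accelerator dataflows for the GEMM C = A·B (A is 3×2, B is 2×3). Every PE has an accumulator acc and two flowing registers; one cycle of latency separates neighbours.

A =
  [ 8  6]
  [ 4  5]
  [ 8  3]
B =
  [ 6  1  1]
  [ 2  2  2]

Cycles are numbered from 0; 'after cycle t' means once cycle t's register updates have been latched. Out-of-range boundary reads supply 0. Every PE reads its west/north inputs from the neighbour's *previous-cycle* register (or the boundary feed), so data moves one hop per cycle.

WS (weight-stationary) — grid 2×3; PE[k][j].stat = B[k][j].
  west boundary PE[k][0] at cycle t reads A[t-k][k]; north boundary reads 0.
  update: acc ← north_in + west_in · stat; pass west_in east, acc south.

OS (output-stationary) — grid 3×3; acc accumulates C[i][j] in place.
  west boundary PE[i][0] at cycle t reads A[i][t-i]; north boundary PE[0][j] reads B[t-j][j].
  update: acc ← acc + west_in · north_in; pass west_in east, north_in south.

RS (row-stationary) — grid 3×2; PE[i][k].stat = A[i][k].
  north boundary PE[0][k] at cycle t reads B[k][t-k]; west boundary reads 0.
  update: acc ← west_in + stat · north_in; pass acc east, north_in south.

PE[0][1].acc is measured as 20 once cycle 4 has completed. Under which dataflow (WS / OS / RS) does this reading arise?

dataflow = OS

WS (2×3 grid), PE[0][1]:
  @0  [0,1]  acc 0  |  →0  ↓0
  @1  [0,1]  acc 8  |  →8  ↓8
  @2  [0,1]  acc 4  |  →4  ↓4
  @3  [0,1]  acc 8  |  →8  ↓8
  @4  [0,1]  acc 0  |  →0  ↓0
OS (3×3 grid), PE[0][1]:
  @0  [0,1]  acc 0  |  →0  ↓0
  @1  [0,1]  acc 8  |  →8  ↓1
  @2  [0,1]  acc 20  |  →6  ↓2
  @3  [0,1]  acc 20  |  →0  ↓0
  @4  [0,1]  acc 20  |  →0  ↓0
RS (3×2 grid), PE[0][1]:
  @0  [0,1]  acc 0  |  →0  ↓0
  @1  [0,1]  acc 60  |  →60  ↓2
  @2  [0,1]  acc 20  |  →20  ↓2
  @3  [0,1]  acc 20  |  →20  ↓2
  @4  [0,1]  acc 0  |  →0  ↓0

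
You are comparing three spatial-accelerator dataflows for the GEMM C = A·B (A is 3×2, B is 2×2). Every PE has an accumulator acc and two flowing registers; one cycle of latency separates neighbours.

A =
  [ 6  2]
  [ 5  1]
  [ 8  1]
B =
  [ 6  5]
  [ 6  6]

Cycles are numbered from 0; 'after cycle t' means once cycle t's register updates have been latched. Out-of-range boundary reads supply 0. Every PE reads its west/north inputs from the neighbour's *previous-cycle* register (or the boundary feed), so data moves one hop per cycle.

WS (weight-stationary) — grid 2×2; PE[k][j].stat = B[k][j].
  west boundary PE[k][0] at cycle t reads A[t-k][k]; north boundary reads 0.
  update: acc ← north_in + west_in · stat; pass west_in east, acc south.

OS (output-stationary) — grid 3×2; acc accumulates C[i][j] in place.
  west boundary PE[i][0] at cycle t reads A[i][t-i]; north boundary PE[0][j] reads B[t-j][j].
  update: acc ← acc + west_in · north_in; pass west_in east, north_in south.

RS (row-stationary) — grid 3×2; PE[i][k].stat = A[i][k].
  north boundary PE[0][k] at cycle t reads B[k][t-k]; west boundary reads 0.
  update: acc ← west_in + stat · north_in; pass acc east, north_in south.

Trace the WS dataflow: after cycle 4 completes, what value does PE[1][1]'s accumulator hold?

Tracing WS — 2×2 array, target PE[1][1]:
  c0 r0c1: 0 / 0 / 0
  c0 r1c0: 0 / 0 / 0
  c0 r1c1: 0 / 0 / 0
  c1 r0c1: 30 / 6 / 30
  c1 r1c0: 48 / 2 / 48
  c1 r1c1: 0 / 0 / 0
  c2 r0c1: 25 / 5 / 25
  c2 r1c0: 36 / 1 / 36
  c2 r1c1: 42 / 2 / 42
  c3 r0c1: 40 / 8 / 40
  c3 r1c0: 54 / 1 / 54
  c3 r1c1: 31 / 1 / 31
  c4 r0c1: 0 / 0 / 0
  c4 r1c0: 0 / 0 / 0
  c4 r1c1: 46 / 1 / 46

PE[1][1].acc = 46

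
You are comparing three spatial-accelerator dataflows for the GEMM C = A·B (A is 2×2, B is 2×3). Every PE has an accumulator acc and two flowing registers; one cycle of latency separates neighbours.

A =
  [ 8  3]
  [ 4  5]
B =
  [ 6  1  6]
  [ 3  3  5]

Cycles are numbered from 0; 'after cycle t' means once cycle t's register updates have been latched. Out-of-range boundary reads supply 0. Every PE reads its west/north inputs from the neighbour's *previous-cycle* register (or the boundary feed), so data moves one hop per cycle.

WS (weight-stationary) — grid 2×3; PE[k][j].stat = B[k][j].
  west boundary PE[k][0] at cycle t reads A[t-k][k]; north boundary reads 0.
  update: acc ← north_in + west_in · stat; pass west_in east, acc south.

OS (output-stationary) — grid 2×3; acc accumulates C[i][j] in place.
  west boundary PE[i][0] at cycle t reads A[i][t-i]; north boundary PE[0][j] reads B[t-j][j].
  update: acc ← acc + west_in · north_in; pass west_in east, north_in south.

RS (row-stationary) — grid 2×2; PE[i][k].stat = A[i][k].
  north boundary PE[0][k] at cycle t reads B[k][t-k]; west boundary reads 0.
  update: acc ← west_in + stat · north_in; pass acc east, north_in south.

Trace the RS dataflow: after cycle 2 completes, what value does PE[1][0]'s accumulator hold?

PE[1][0].acc = 4

RS on a 2×2 grid — tracing PE[1][0] and its feeders:
  0: (0,0).acc=48  regs=<48,6>
  0: (1,0).acc=0  regs=<0,0>
  1: (0,0).acc=8  regs=<8,1>
  1: (1,0).acc=24  regs=<24,6>
  2: (0,0).acc=48  regs=<48,6>
  2: (1,0).acc=4  regs=<4,1>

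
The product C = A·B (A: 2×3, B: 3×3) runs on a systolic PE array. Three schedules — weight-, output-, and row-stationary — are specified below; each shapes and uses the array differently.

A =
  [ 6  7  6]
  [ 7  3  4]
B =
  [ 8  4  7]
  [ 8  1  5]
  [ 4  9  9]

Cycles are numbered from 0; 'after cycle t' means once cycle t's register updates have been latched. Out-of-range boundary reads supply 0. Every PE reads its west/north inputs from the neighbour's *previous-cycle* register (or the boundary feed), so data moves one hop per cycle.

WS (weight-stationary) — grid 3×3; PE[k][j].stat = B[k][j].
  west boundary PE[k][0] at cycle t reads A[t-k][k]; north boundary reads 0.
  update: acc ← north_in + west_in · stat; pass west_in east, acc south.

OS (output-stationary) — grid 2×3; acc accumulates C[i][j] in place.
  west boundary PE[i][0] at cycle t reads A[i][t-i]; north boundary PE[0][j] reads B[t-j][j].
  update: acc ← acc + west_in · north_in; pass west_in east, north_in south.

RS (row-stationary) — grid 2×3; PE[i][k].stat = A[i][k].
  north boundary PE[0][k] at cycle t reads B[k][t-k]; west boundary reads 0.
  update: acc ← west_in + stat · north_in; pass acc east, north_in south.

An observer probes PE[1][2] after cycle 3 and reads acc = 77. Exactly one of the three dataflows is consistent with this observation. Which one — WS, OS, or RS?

dataflow = WS

WS (3×3 grid), PE[1][2]:
  after 0 — PE[1][2] acc=0, pass-E 0, pass-S 0
  after 1 — PE[1][2] acc=0, pass-E 0, pass-S 0
  after 2 — PE[1][2] acc=0, pass-E 0, pass-S 0
  after 3 — PE[1][2] acc=77, pass-E 7, pass-S 77
OS (2×3 grid), PE[1][2]:
  after 0 — PE[1][2] acc=0, pass-E 0, pass-S 0
  after 1 — PE[1][2] acc=0, pass-E 0, pass-S 0
  after 2 — PE[1][2] acc=0, pass-E 0, pass-S 0
  after 3 — PE[1][2] acc=49, pass-E 7, pass-S 7
RS (2×3 grid), PE[1][2]:
  after 0 — PE[1][2] acc=0, pass-E 0, pass-S 0
  after 1 — PE[1][2] acc=0, pass-E 0, pass-S 0
  after 2 — PE[1][2] acc=0, pass-E 0, pass-S 0
  after 3 — PE[1][2] acc=96, pass-E 96, pass-S 4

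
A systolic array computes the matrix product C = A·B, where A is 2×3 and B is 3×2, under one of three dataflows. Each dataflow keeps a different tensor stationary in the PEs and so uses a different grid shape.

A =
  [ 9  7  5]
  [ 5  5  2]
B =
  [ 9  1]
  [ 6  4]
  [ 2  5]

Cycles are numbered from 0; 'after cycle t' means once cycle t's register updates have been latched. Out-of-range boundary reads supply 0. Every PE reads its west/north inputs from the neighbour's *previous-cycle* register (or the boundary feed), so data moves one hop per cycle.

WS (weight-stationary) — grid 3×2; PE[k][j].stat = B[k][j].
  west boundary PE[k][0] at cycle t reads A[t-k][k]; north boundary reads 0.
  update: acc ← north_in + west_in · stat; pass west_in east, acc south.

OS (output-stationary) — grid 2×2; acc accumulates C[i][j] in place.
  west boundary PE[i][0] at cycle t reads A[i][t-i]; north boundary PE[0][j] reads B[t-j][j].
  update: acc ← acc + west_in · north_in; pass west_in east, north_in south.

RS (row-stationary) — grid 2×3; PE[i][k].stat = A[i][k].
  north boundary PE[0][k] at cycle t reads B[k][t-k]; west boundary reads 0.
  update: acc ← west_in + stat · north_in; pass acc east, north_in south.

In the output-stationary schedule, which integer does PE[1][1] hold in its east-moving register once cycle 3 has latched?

OS 2×2: PE[1][1] cycle-by-cycle (with neighbour feeds):
  0: (0,1).acc=0  regs=<0,0>
  0: (1,0).acc=0  regs=<0,0>
  0: (1,1).acc=0  regs=<0,0>
  1: (0,1).acc=9  regs=<9,1>
  1: (1,0).acc=45  regs=<5,9>
  1: (1,1).acc=0  regs=<0,0>
  2: (0,1).acc=37  regs=<7,4>
  2: (1,0).acc=75  regs=<5,6>
  2: (1,1).acc=5  regs=<5,1>
  3: (0,1).acc=62  regs=<5,5>
  3: (1,0).acc=79  regs=<2,2>
  3: (1,1).acc=25  regs=<5,4>

register = 5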